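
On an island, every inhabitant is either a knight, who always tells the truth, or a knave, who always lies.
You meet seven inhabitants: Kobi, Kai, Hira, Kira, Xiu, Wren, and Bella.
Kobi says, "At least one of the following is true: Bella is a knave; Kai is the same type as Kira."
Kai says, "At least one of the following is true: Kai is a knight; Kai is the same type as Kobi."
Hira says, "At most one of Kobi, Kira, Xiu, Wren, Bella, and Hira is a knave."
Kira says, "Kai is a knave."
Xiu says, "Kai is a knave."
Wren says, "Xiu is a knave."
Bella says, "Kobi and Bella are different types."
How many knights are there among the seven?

3

The unique consistent assignment is Kobi=knave, Kai=knight, Hira=knave, Kira=knave, Xiu=knave, Wren=knight, Bella=knight.
That has 3 knights.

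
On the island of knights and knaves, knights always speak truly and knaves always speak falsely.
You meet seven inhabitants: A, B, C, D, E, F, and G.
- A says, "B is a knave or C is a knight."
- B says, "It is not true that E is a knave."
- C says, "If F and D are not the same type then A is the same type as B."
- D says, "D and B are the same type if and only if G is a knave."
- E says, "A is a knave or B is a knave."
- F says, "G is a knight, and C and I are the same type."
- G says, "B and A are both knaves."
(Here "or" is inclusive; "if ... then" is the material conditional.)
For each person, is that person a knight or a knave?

A is a knave, and the claim "B is a knave or C is a knight" is indeed False.
B is a knight; "it is not true that E is a knave" is True, as required.
C (knave): "if F and D are not the same type then A is the same type as B" — False. ✓
D is a knight, and the claim "D and B are the same type if and only if G is a knave" is indeed True.
Since E is a knight, "A is a knave or B is a knave" needs to be True, which holds.
Since F is a knave, "G is a knight, and C and I are the same type" needs to be False, which holds.
G (knave): "B and A are both knaves" — False. ✓

Knights: B, D, and E. Knaves: A, C, F, and G.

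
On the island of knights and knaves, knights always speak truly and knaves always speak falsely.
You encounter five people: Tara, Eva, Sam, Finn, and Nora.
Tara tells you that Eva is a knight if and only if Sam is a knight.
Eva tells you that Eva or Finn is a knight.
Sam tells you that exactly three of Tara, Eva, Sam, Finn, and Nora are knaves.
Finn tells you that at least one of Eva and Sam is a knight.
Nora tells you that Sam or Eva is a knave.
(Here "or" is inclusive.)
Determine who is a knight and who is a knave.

Tara (knave): "Eva is a knight if and only if Sam is a knight" — false. ✓
As a knight, Eva's statement "Eva or Finn is a knight" should be True; it is.
Since Sam is a knave, "exactly three of Tara, Eva, Sam, Finn, and Nora are knaves" needs to be false, which holds.
Finn is a knight, so "at least one of Eva and Sam is a knight" must be True — and it is.
Nora is a knight; "Sam or Eva is a knave" is True, as required.

Knights: Eva, Finn, and Nora. Knaves: Tara and Sam.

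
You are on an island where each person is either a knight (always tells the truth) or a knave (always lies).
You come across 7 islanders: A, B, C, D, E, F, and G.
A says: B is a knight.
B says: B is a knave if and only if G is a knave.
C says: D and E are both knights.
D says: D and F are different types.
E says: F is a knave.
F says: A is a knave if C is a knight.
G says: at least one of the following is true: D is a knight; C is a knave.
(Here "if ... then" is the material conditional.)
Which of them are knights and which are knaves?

A is a knight, B is a knight, C is a knight, D is a knight, E is a knight, F is a knave, and G is a knight.

A is a knight; "B is a knight" is True, as required.
B is a knight, so "B is a knave if and only if G is a knave" must be True — and it is.
C is a knight; "D and E are both knights" is True, as required.
As a knight, D's statement "D and F are different types" should be True; it is.
E (knight): "F is a knave" — True. ✓
F (knave): "A is a knave if C is a knight" — false. ✓
G is a knight, and the claim "at least one of the following is true: D is a knight; C is a knave" is indeed True.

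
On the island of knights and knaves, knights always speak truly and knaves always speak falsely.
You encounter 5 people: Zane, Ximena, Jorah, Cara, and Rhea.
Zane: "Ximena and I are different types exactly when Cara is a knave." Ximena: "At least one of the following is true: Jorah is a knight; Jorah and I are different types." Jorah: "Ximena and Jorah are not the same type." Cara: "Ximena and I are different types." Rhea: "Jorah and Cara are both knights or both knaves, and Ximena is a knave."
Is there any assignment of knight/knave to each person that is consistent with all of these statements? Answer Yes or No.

One consistent assignment: Zane=knight, Ximena=knave, Jorah=knave, Cara=knave, Rhea=knight.

Yes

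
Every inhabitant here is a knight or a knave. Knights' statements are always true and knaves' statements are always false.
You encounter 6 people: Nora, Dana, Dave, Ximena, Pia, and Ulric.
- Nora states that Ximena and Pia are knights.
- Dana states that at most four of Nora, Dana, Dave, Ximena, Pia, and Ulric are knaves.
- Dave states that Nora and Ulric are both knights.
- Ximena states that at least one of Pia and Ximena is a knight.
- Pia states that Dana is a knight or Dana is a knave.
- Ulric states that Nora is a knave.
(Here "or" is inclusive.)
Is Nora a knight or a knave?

Consistent assignments: {Nora=knight, Dana=knight, Dave=knave, Ximena=knight, Pia=knight, Ulric=knave}
In every consistent assignment, Nora is a knight.

Nora is a knight.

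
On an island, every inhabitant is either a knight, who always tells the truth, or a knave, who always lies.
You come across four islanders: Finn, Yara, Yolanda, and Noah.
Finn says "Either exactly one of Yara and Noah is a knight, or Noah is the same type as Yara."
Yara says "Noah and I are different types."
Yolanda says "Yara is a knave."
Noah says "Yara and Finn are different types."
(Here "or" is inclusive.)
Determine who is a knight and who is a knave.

Knights: Finn and Yara. Knaves: Yolanda and Noah.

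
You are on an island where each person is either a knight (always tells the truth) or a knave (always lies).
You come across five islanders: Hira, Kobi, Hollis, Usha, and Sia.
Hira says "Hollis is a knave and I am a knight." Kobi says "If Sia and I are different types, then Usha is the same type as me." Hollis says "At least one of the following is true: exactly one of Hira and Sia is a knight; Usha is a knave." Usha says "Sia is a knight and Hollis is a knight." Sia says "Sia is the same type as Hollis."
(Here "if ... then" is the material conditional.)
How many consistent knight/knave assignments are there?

Consistent assignments:
  Hira=knave, Kobi=knight, Hollis=knight, Usha=knight, Sia=knight
  Hira=knave, Kobi=knave, Hollis=knight, Usha=knight, Sia=knight

2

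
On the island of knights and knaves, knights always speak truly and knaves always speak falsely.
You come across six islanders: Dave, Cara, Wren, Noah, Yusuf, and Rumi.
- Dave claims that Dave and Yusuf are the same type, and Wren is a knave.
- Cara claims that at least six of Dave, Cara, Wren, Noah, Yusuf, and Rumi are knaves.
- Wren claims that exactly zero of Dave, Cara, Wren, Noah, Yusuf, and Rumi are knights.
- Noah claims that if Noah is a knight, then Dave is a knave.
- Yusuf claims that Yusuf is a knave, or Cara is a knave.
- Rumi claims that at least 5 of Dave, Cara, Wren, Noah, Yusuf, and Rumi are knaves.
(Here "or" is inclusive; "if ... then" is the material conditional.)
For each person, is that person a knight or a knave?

Dave is a knave, so "Dave and Yusuf are the same type, and Wren is a knave" must be False — and it is.
Since Cara is a knave, "at least six of Dave, Cara, Wren, Noah, Yusuf, and Rumi are knaves" needs to be False, which holds.
As a knave, Wren's statement "exactly zero of Dave, Cara, Wren, Noah, Yusuf, and Rumi are knights" should be False; it is.
As a knight, Noah's statement "if Noah is a knight, then Dave is a knave" should be True; it is.
Yusuf (knight): "Yusuf is a knave, or Cara is a knave" — True. ✓
Since Rumi is a knave, "at least 5 of Dave, Cara, Wren, Noah, Yusuf, and Rumi are knaves" needs to be False, which holds.

Knights: Noah and Yusuf. Knaves: Dave, Cara, Wren, and Rumi.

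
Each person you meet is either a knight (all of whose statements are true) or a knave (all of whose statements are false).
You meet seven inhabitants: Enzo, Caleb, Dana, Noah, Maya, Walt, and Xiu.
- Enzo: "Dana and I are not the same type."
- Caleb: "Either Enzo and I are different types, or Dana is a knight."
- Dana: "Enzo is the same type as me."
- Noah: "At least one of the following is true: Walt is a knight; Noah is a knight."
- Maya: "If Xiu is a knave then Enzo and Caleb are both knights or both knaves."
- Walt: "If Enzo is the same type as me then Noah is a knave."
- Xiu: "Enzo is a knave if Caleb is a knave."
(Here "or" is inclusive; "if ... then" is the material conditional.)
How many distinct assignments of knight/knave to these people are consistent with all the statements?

0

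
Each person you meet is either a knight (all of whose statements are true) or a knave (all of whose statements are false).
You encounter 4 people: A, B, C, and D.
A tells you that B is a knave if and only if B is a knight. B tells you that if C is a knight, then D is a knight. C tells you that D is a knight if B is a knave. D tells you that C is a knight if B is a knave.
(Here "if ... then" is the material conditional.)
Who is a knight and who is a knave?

A is a knave, B is a knight, C is a knight, and D is a knight.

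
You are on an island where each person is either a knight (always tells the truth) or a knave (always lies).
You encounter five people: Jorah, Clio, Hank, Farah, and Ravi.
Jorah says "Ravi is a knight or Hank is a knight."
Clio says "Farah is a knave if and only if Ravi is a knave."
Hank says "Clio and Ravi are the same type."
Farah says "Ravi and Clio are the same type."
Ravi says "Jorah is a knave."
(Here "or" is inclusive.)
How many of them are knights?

The unique consistent assignment is Jorah=knight, Clio=knave, Hank=knight, Farah=knight, Ravi=knave.
That has 3 knights.

3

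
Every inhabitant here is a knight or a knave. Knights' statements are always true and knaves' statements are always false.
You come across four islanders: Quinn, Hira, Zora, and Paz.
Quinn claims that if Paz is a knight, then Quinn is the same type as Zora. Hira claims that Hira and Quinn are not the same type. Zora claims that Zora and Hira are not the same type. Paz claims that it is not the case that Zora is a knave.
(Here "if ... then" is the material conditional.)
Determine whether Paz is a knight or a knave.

Consistent assignments: {Quinn=knave, Hira=knave, Zora=knight, Paz=knight}
In every consistent assignment, Paz is a knight.

Paz is a knight.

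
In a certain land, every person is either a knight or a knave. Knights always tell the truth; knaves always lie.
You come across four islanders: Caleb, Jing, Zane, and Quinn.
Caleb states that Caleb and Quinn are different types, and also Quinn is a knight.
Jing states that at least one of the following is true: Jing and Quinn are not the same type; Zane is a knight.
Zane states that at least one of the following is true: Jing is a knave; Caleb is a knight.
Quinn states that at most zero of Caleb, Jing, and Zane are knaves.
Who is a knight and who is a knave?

Caleb (knave): "Caleb and Quinn are different types, and also Quinn is a knight" — False. ✓
Jing is a knight, and the claim "at least one of the following is true: Jing and Quinn are not the same type; Zane is a knight" is indeed True.
Zane is a knave, and the claim "at least one of the following is true: Jing is a knave; Caleb is a knight" is indeed False.
Quinn (knave): "at most zero of Caleb, Jing, and Zane are knaves" — False. ✓

Knights: Jing. Knaves: Caleb, Zane, and Quinn.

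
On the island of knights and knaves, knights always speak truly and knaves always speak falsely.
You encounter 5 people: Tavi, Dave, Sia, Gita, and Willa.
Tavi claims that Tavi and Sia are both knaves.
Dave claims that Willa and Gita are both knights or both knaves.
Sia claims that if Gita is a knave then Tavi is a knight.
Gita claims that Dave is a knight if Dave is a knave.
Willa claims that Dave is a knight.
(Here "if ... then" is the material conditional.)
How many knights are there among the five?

4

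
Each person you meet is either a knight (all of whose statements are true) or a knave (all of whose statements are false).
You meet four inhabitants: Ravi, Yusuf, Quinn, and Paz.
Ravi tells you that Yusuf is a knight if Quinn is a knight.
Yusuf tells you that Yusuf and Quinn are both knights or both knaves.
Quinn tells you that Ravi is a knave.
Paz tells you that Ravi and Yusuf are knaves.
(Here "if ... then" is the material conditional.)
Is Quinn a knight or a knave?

Quinn is a knight.

Consistent assignments: {Ravi=knave, Yusuf=knave, Quinn=knight, Paz=knight}
In every consistent assignment, Quinn is a knight.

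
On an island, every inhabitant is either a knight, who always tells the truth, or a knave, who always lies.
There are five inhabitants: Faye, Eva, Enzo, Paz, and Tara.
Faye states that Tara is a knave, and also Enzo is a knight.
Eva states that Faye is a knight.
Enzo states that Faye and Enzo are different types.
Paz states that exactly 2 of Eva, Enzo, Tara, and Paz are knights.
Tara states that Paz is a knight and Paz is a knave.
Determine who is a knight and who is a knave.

Knights: none. Knaves: Faye, Eva, Enzo, Paz, and Tara.

Faye is a knave, and the claim "Tara is a knave, and also Enzo is a knight" is indeed false.
Eva is a knave, so "Faye is a knight" must be false — and it is.
Enzo is a knave; "Faye and Enzo are different types" is false, as required.
Paz is a knave, so "exactly 2 of Eva, Enzo, Tara, and Paz are knights" must be false — and it is.
Tara is a knave, so "Paz is a knight and Paz is a knave" must be false — and it is.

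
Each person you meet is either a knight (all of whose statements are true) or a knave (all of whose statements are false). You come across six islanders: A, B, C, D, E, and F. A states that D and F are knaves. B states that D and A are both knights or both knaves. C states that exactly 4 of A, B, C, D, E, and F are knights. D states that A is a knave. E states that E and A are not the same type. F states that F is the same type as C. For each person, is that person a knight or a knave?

A is a knave, B is a knave, C is a knight, D is a knight, E is a knight, and F is a knight.

As a knave, A's statement "D and F are knaves" should be false; it is.
B is a knave; "D and A are both knights or both knaves" is false, as required.
C (knight): "exactly 4 of A, B, C, D, E, and F are knights" — true. ✓
As a knight, D's statement "A is a knave" should be true; it is.
E is a knight, and the claim "E and A are not the same type" is indeed true.
Since F is a knight, "F is the same type as C" needs to be true, which holds.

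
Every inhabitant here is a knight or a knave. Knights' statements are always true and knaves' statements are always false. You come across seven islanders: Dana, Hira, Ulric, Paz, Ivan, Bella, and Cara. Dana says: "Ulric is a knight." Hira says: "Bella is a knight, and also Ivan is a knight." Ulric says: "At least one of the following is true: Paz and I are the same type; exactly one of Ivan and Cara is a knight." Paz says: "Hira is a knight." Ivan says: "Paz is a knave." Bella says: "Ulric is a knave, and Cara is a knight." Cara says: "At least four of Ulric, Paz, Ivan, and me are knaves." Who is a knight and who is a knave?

Dana is a knight, Hira is a knave, Ulric is a knight, Paz is a knave, Ivan is a knight, Bella is a knave, and Cara is a knave.

As a knight, Dana's statement "Ulric is a knight" should be true; it is.
Since Hira is a knave, "Bella is a knight, and also Ivan is a knight" needs to be False, which holds.
Since Ulric is a knight, "at least one of the following is true: Paz and I are the same type; exactly one of Ivan and Cara is a knight" needs to be true, which holds.
Paz is a knave; "Hira is a knight" is False, as required.
Since Ivan is a knight, "Paz is a knave" needs to be true, which holds.
Bella is a knave, so "Ulric is a knave, and Cara is a knight" must be False — and it is.
As a knave, Cara's statement "at least four of Ulric, Paz, Ivan, and me are knaves" should be False; it is.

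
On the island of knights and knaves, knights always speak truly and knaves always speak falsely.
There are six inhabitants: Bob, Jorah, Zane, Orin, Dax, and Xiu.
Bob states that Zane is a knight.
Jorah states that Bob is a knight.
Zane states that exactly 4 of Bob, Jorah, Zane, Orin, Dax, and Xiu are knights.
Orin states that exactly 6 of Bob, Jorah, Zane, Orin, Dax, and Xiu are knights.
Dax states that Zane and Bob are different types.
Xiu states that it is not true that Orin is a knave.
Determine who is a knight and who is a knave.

Knights: none. Knaves: Bob, Jorah, Zane, Orin, Dax, and Xiu.

Bob is a knave, so "Zane is a knight" must be False — and it is.
Jorah (knave): "Bob is a knight" — False. ✓
As a knave, Zane's statement "exactly 4 of Bob, Jorah, Zane, Orin, Dax, and Xiu are knights" should be False; it is.
Orin is a knave, so "exactly 6 of Bob, Jorah, Zane, Orin, Dax, and Xiu are knights" must be False — and it is.
Since Dax is a knave, "Zane and Bob are different types" needs to be False, which holds.
Xiu is a knave; "it is not true that Orin is a knave" is False, as required.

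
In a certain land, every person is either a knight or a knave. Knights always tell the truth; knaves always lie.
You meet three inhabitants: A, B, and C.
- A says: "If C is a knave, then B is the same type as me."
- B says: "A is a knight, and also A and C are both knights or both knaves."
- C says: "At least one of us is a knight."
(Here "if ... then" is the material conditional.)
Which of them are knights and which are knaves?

A is a knight, B is a knight, and C is a knight.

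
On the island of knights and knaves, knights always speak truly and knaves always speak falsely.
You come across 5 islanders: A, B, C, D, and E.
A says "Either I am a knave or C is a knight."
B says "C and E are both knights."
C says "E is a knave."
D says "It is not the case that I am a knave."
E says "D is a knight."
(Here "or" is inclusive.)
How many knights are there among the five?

2

The unique consistent assignment is A=knight, B=knave, C=knight, D=knave, E=knave.
That has 2 knights.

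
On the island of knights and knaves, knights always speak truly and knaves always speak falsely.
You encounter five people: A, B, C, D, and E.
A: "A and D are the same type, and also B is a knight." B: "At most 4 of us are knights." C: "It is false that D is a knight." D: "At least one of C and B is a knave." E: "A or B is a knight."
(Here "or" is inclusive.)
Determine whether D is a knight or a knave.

D is a knight.

Consistent assignments: {A=knight, B=knight, C=knave, D=knight, E=knight}; {A=knave, B=knight, C=knave, D=knight, E=knight}
In every consistent assignment, D is a knight.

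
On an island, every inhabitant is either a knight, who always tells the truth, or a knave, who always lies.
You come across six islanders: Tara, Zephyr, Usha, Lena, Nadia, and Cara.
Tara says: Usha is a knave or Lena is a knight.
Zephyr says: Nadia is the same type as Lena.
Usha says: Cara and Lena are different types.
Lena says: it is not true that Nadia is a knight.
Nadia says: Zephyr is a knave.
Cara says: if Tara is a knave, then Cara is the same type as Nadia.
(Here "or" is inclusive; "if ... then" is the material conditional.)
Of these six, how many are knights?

3

The unique consistent assignment is Tara=knave, Zephyr=knave, Usha=knight, Lena=knave, Nadia=knight, Cara=knight.
That has 3 knights.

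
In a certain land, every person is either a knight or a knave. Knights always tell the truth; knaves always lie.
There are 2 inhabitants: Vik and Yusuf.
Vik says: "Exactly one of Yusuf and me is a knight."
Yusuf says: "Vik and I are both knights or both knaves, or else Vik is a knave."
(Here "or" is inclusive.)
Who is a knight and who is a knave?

Vik is a knight and Yusuf is a knave.

Vik is a knight, and the claim "exactly one of Yusuf and me is a knight" is indeed True.
Yusuf (knave): "Vik and I are both knights or both knaves, or else Vik is a knave" — False. ✓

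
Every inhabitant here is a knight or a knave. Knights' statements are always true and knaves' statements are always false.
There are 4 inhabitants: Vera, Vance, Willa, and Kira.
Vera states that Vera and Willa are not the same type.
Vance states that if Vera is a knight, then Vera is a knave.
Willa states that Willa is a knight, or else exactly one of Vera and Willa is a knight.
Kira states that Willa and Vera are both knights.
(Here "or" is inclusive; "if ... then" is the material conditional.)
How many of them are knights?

1

The unique consistent assignment is Vera=knave, Vance=knight, Willa=knave, Kira=knave.
That has 1 knight.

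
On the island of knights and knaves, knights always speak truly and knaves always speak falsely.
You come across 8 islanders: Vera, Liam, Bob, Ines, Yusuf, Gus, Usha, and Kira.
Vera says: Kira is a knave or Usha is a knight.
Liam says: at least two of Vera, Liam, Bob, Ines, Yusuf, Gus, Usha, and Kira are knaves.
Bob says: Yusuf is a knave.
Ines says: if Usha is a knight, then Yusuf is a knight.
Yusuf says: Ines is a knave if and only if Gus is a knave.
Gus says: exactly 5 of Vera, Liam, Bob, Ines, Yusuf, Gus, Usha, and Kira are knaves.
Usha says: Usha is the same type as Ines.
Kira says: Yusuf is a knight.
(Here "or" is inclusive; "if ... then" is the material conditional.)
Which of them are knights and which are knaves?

Vera is a knight, Liam is a knight, Bob is a knight, Ines is a knight, Yusuf is a knave, Gus is a knave, Usha is a knave, and Kira is a knave.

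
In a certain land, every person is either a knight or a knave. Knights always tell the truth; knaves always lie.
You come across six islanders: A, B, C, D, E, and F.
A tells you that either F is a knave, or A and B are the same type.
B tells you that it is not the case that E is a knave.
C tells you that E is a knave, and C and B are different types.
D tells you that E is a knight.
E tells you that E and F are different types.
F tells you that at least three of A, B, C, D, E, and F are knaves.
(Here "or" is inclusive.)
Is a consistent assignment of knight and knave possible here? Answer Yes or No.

Yes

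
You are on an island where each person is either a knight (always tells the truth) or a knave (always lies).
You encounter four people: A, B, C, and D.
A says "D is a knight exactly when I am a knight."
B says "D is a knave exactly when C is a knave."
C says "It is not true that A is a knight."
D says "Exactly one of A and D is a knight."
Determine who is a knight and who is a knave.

A is a knave, B is a knight, C is a knight, and D is a knight.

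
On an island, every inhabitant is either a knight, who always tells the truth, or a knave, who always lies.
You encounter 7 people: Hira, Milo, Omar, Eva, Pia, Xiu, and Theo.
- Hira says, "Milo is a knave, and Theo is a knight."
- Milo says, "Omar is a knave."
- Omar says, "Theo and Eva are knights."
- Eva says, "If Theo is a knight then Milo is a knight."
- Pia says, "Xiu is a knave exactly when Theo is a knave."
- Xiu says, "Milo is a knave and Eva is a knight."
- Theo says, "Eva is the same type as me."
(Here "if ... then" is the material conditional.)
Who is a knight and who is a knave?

Hira is a knave, so "Milo is a knave, and Theo is a knight" must be false — and it is.
Since Milo is a knight, "Omar is a knave" needs to be true, which holds.
Omar is a knave, so "Theo and Eva are knights" must be false — and it is.
Eva is a knight; "if Theo is a knight then Milo is a knight" is true, as required.
Pia is a knight; "Xiu is a knave exactly when Theo is a knave" is true, as required.
Xiu is a knave; "Milo is a knave and Eva is a knight" is false, as required.
Theo is a knave, so "Eva is the same type as me" must be false — and it is.

Hira is a knave, Milo is a knight, Omar is a knave, Eva is a knight, Pia is a knight, Xiu is a knave, and Theo is a knave.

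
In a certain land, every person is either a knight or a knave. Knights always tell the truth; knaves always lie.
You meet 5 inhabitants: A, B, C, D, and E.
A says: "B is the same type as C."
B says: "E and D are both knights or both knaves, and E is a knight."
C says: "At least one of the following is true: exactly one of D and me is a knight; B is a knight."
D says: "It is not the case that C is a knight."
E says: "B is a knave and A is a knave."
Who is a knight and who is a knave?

Suppose A is a knight. Then A's statement "B is the same type as C" would have to be true. Checking the 16 ways to assign the others, none is consistent with every speaker.
(For instance, with B=knave, C=knight, D=knave, E=knight, A's claim "B is the same type as C" comes out false where it would need to be true.)
So A must be a knave, making "B is the same type as C" false. Taking A=knave, B=knave, C=knight, D=knave, E=knight, each remaining statement checks out:
  B (knave): "E and D are both knights or both knaves, and E is a knight" — false. ✓
  C (knight): "at least one of the following is true: exactly one of D and me is a knight; B is a knight" — true. ✓
  D (knave): "it is not the case that C is a knight" — false. ✓
  E (knight): "B is a knave and A is a knave" — true. ✓
This is the unique consistent assignment.

Knights: C and E. Knaves: A, B, and D.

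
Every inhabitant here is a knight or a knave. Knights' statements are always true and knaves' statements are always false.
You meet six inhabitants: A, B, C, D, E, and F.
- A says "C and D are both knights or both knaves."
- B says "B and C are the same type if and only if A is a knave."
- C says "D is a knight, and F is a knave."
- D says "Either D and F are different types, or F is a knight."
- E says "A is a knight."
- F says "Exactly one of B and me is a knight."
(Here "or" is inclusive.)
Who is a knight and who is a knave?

A is a knight; "C and D are both knights or both knaves" is True, as required.
B is a knave, and the claim "B and C are the same type if and only if A is a knave" is indeed false.
Since C is a knave, "D is a knight, and F is a knave" needs to be false, which holds.
D is a knave, and the claim "either D and F are different types, or F is a knight" is indeed false.
E is a knight, and the claim "A is a knight" is indeed True.
As a knave, F's statement "exactly one of B and me is a knight" should be false; it is.

A is a knight, B is a knave, C is a knave, D is a knave, E is a knight, and F is a knave.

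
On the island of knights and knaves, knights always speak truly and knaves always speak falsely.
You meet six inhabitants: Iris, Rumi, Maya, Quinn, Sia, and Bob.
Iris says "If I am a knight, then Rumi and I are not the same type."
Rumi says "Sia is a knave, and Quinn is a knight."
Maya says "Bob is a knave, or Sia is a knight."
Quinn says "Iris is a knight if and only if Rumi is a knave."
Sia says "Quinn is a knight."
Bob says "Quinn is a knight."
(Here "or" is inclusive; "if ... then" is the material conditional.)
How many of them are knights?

5

The unique consistent assignment is Iris=knight, Rumi=knave, Maya=knight, Quinn=knight, Sia=knight, Bob=knight.
That has 5 knights.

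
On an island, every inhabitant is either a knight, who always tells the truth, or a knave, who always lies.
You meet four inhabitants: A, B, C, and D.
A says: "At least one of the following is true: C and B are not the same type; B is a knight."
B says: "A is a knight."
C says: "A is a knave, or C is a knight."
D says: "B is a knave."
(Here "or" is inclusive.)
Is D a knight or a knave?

D is a knave.

Consistent assignments: {A=knight, B=knight, C=knight, D=knave}; {A=knight, B=knight, C=knave, D=knave}
In every consistent assignment, D is a knave.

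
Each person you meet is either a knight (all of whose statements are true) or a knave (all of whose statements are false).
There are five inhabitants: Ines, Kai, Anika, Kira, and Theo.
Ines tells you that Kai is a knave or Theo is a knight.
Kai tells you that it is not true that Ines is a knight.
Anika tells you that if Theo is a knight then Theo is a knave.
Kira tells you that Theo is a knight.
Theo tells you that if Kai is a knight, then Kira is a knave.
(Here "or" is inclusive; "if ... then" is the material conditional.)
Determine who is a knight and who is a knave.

As a knight, Ines's statement "Kai is a knave or Theo is a knight" should be True; it is.
Kai is a knave, and the claim "it is not true that Ines is a knight" is indeed False.
Anika is a knave, so "if Theo is a knight then Theo is a knave" must be False — and it is.
Kira is a knight; "Theo is a knight" is True, as required.
Theo is a knight, and the claim "if Kai is a knight, then Kira is a knave" is indeed True.

Ines is a knight, Kai is a knave, Anika is a knave, Kira is a knight, and Theo is a knight.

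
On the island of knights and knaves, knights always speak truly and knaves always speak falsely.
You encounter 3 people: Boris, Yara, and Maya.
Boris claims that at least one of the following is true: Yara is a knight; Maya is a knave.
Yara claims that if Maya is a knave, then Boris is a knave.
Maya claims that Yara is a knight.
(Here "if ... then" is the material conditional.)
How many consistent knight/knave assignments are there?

2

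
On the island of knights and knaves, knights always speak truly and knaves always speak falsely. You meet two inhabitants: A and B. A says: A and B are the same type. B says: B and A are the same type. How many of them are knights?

2

The unique consistent assignment is A=knight, B=knight.
That has 2 knights.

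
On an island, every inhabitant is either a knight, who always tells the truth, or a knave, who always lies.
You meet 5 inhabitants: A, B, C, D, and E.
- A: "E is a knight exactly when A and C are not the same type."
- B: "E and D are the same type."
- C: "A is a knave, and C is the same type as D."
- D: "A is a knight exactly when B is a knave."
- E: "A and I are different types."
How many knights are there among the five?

3

The unique consistent assignment is A=knave, B=knight, C=knave, D=knight, E=knight.
That has 3 knights.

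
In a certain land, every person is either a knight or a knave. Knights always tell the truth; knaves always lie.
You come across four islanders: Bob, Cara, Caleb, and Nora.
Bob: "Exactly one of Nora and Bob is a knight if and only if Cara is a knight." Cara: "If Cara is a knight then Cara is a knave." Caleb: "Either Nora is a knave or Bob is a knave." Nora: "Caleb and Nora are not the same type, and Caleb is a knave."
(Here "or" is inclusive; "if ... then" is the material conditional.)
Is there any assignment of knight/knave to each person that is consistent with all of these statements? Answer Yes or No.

No

Checking all 16 assignments, each has at least one speaker whose statement's truth value contradicts their type.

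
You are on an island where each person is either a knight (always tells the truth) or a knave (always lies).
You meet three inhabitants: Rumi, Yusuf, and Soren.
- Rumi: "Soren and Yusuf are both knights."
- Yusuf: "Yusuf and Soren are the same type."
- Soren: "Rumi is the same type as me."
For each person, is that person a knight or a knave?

Knights: Rumi, Yusuf, and Soren. Knaves: none.

As a knight, Rumi's statement "Soren and Yusuf are both knights" should be True; it is.
As a knight, Yusuf's statement "Yusuf and Soren are the same type" should be True; it is.
Soren (knight): "Rumi is the same type as me" — True. ✓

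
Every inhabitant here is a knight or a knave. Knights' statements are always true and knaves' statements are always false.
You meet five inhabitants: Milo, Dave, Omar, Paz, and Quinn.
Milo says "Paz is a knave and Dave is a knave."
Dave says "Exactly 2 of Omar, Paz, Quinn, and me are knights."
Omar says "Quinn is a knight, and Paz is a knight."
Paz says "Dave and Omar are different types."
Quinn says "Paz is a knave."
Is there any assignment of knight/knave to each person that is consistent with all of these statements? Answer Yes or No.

Yes

One consistent assignment: Milo=knight, Dave=knave, Omar=knave, Paz=knave, Quinn=knight.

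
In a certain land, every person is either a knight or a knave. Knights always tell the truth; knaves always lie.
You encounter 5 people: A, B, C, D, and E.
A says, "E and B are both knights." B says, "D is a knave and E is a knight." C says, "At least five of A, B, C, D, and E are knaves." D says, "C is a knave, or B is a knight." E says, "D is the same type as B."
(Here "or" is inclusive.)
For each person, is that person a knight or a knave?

Suppose A is a knight. Then A's statement "E and B are both knights" would have to be true. Checking the 16 ways to assign the others, none is consistent with every speaker.
(For instance, with B=knave, C=knave, D=knight, E=knave, A's claim "E and B are both knights" comes out false where it would need to be true.)
So A must be a knave, making "E and B are both knights" false. Taking A=knave, B=knave, C=knave, D=knight, E=knave, each remaining statement checks out:
  B (knave): "D is a knave and E is a knight" — false. ✓
  C (knave): "at least five of A, B, C, D, and E are knaves" — false. ✓
  D (knight): "C is a knave, or B is a knight" — true. ✓
  E (knave): "D is the same type as B" — false. ✓
This is the unique consistent assignment.

Knights: D. Knaves: A, B, C, and E.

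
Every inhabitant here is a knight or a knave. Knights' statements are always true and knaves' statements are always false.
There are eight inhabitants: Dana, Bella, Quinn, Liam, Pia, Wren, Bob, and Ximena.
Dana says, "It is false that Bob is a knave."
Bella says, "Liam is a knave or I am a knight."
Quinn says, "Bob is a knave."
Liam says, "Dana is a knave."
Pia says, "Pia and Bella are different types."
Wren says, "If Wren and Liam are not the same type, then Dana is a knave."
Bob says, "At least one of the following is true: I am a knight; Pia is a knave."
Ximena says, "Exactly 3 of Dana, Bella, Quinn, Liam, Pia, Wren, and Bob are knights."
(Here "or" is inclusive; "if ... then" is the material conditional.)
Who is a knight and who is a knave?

Knights: Quinn, Liam, Pia, and Wren. Knaves: Dana, Bella, Bob, and Ximena.

Dana is a knave; "it is false that Bob is a knave" is False, as required.
Bella (knave): "Liam is a knave or I am a knight" — False. ✓
Quinn (knight): "Bob is a knave" — true. ✓
Liam is a knight; "Dana is a knave" is true, as required.
Pia is a knight, so "Pia and Bella are different types" must be true — and it is.
Wren is a knight, so "if Wren and Liam are not the same type, then Dana is a knave" must be true — and it is.
Since Bob is a knave, "at least one of the following is true: I am a knight; Pia is a knave" needs to be False, which holds.
Ximena is a knave; "exactly 3 of Dana, Bella, Quinn, Liam, Pia, Wren, and Bob are knights" is False, as required.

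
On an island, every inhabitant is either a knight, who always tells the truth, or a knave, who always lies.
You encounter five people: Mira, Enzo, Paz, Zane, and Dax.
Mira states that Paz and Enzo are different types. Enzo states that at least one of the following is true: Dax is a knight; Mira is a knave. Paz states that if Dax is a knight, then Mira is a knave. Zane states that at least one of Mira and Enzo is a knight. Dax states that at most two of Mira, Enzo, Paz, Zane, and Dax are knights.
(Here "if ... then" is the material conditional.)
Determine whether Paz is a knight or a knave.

Consistent assignments: {Mira=knight, Enzo=knave, Paz=knight, Zane=knight, Dax=knave}; {Mira=knave, Enzo=knight, Paz=knight, Zane=knight, Dax=knave}
In every consistent assignment, Paz is a knight.

Paz is a knight.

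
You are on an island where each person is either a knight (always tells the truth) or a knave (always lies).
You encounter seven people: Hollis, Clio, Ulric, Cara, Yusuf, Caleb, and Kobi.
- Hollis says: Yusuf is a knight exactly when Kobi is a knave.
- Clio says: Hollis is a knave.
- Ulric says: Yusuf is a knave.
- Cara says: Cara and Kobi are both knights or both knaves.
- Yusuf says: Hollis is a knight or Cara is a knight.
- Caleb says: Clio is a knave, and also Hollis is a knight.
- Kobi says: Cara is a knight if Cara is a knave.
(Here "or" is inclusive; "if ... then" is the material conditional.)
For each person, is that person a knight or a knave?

Hollis is a knave, Clio is a knight, Ulric is a knave, Cara is a knight, Yusuf is a knight, Caleb is a knave, and Kobi is a knight.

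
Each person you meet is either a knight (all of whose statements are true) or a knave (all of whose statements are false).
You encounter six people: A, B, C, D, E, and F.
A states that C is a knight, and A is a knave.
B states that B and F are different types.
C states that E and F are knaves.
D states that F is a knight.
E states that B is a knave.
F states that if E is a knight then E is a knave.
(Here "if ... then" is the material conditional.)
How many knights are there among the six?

1

The unique consistent assignment is A=knave, B=knave, C=knave, D=knave, E=knight, F=knave.
That has 1 knight.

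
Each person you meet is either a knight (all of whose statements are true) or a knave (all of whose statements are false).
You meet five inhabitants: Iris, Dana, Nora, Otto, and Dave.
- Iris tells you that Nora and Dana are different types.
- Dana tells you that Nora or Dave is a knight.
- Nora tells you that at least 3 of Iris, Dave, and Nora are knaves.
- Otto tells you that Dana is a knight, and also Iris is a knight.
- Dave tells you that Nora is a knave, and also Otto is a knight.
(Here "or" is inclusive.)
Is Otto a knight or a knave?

Otto is a knight.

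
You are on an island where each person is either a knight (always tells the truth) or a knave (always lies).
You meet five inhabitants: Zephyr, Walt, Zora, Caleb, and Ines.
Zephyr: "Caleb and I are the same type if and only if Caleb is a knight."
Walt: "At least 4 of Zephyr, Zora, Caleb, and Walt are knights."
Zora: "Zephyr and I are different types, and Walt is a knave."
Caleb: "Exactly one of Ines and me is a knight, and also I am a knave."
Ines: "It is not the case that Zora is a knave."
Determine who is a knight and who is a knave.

Zephyr is a knave, Walt is a knave, Zora is a knave, Caleb is a knave, and Ines is a knave.

Zephyr is a knave, and the claim "Caleb and I are the same type if and only if Caleb is a knight" is indeed false.
Since Walt is a knave, "at least 4 of Zephyr, Zora, Caleb, and Walt are knights" needs to be false, which holds.
Since Zora is a knave, "Zephyr and I are different types, and Walt is a knave" needs to be false, which holds.
Caleb (knave): "exactly one of Ines and me is a knight, and also I am a knave" — false. ✓
As a knave, Ines's statement "it is not the case that Zora is a knave" should be false; it is.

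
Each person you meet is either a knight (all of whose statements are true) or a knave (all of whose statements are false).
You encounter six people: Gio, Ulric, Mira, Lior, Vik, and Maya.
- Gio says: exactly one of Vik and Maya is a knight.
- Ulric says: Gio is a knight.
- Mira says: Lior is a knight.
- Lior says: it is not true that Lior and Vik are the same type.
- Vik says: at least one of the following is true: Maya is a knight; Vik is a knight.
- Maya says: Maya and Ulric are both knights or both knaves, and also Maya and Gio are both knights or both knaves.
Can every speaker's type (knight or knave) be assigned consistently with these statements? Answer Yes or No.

No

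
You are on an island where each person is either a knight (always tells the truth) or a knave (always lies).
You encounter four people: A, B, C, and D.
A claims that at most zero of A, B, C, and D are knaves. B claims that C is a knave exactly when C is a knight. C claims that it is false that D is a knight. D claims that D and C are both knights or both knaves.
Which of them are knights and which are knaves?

A is a knave, B is a knave, C is a knight, and D is a knave.

Suppose A is a knight. Then A's statement "at most zero of A, B, C, and D are knaves" would have to be true. Checking the 8 ways to assign the others, none is consistent with every speaker.
(For instance, with B=knave, C=knight, D=knave, A's claim "at most zero of A, B, C, and D are knaves" comes out false where it would need to be true.)
So A must be a knave, making "at most zero of A, B, C, and D are knaves" false. Taking A=knave, B=knave, C=knight, D=knave, each remaining statement checks out:
  B (knave): "C is a knave exactly when C is a knight" — false. ✓
  C (knight): "it is false that D is a knight" — true. ✓
  D (knave): "D and C are both knights or both knaves" — false. ✓
This is the unique consistent assignment.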